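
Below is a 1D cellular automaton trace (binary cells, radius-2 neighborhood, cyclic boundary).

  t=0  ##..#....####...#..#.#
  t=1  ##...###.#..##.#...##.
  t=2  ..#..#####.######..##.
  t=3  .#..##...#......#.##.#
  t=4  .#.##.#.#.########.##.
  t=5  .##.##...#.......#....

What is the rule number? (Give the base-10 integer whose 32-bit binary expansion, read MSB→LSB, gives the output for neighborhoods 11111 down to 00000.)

890857959

  nb #####: next=.  (t=2,i=7, bit31=0)
  nb ####.: next=.  (t=0,i=11, bit30=0)
  nb ###.#: next=#  (t=1,i=7, bit29=1)
  nb ###..: next=#  (t=0,i=1, bit28=1)
  nb ##.##: next=.  (t=1,i=21, bit27=0)
  nb ##.#.: next=#  (t=1,i=8, bit26=1)
  nb ##..#: next=.  (t=0,i=2, bit25=0)
  nb ##...: next=#  (t=0,i=13, bit24=1)
  nb #.###: next=.  (t=0,i=21, bit23=0)
  nb #.##.: next=.  (t=1,i=0, bit22=0)
  nb #.#.#: next=.  (t=3,i=21, bit21=0)
  nb #.#..: next=#  (t=1,i=9, bit20=1)
  nb #..##: next=#  (t=1,i=11, bit19=1)
  nb #..#.: next=.  (t=0,i=3, bit18=0)
  nb #...#: next=.  (t=0,i=14, bit17=0)
  nb #....: next=#  (t=0,i=6, bit16=1)
  nb .####: next=.  (t=0,i=10, bit15=0)
  nb .###.: next=#  (t=0,i=0, bit14=1)
  nb .##.#: next=#  (t=1,i=13, bit13=1)
  nb .##..: next=.  (t=1,i=1, bit12=0)
  nb .#.##: next=#  (t=0,i=20, bit11=1)
  nb .#.#.: next=.  (t=3,i=0, bit10=0)
  nb .#..#: next=.  (t=0,i=17, bit9=0)
  nb .#...: next=#  (t=0,i=5, bit8=1)
  nb ..###: next=#  (t=0,i=9, bit7=1)
  nb ..##.: next=#  (t=1,i=12, bit6=1)
  nb ..#.#: next=#  (t=0,i=19, bit5=1)
  nb ..#..: next=.  (t=0,i=4, bit4=0)
  nb ...##: next=.  (t=0,i=8, bit3=0)
  nb ...#.: next=#  (t=0,i=15, bit2=1)
  nb ....#: next=#  (t=0,i=7, bit1=1)
  nb .....: next=#  (t=3,i=12, bit0=1)
  bits 00110101000110010110100111100111 = 890857959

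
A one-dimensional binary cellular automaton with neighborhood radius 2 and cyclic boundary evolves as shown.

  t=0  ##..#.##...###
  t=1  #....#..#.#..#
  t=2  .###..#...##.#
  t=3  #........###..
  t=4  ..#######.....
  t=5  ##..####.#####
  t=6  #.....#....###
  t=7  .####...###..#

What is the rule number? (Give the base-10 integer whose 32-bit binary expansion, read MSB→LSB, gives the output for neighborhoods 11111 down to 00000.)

3239127627

  [31] ##### => #  t=0,i=13
  [30] ####. => #  t=0,i=0
  [29] ###.# => .  t=5,i=7
  [28] ###.. => .  t=0,i=1
  [27] ##.## => .  t=5,i=8
  [26] ##.#. => .  t=2,i=12
  [25] ##..# => .  t=0,i=2
  [24] ##... => #  t=0,i=8
  [23] #.### => .  t=2,i=1
  [22] #.##. => .  t=0,i=6
  [21] #.#.# => .  t=2,i=13
  [20] #.#.. => #  t=1,i=10
  [19] #..## => .  t=1,i=12
  [18] #..#. => .  t=0,i=3
  [17] #...# => .  t=0,i=9
  [16] #.... => #  t=1,i=2
  [15] .#### => .  t=0,i=12
  [14] .###. => .  t=2,i=2
  [13] .##.# => #  t=2,i=11
  [12] .##.. => .  t=0,i=7
  [11] .#.## => #  t=0,i=5
  [10] .#.#. => .  t=1,i=9
  [9] .#..# => #  t=1,i=6
  [8] .#... => .  t=2,i=7
  [7] ..### => .  t=0,i=11
  [6] ..##. => #  t=1,i=13
  [5] ..#.# => .  t=0,i=4
  [4] ..#.. => .  t=1,i=5
  [3] ...## => #  t=0,i=10
  [2] ...#. => .  t=1,i=4
  [1] ....# => #  t=1,i=3
  [0] ..... => #  t=3,i=3
  bits 11000001000100010010101001001011 = 3239127627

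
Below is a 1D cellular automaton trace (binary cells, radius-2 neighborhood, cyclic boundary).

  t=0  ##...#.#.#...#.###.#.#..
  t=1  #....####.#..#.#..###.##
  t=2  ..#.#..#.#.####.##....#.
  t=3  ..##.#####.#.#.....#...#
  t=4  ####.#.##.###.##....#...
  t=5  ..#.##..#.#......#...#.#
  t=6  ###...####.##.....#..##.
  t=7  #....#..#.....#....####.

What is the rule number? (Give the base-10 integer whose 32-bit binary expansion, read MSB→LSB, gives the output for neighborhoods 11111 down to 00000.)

  #####|#  b31=1 t=3,i=7
  ####.|#  b30=1 t=1,i=7
  ###.#|.  b29=0 t=0,i=17
  ###..|.  b28=0 t=1,i=0
  ##.##|.  b27=0 t=1,i=21
  ##.#.|#  b26=1 t=0,i=18
  ##..#|#  b25=1 t=5,i=6
  ##...|.  b24=0 t=0,i=2
  #.###|#  b23=1 t=0,i=15
  #.##.|.  b22=0 t=2,i=16
  #.#.#|#  b21=1 t=0,i=7
  #.#..|.  b20=0 t=0,i=9
  #..##|#  b19=1 t=0,i=23
  #..#.|#  b18=1 t=1,i=12
  #...#|.  b17=0 t=0,i=3
  #....|#  b16=1 t=1,i=2
  .####|.  b15=0 t=1,i=6
  .###.|.  b14=0 t=0,i=16
  .##.#|#  b13=1 t=3,i=3
  .##..|.  b12=0 t=0,i=1
  .#.##|.  b11=0 t=0,i=14
  .#.#.|#  b10=1 t=0,i=6
  .#..#|#  b9=1 t=0,i=22
  .#...|#  b8=1 t=0,i=10
  ..###|.  b7=0 t=1,i=5
  ..##.|#  b6=1 t=0,i=0
  ..#.#|#  b5=1 t=0,i=5
  ..#..|.  b4=0 t=2,i=22
  ...##|#  b3=1 t=1,i=4
  ...#.|.  b2=0 t=0,i=4
  ....#|.  b1=0 t=1,i=3
  .....|.  b0=0 t=3,i=16
  bits 11000110101011010010011101101000 = 3333236584

3333236584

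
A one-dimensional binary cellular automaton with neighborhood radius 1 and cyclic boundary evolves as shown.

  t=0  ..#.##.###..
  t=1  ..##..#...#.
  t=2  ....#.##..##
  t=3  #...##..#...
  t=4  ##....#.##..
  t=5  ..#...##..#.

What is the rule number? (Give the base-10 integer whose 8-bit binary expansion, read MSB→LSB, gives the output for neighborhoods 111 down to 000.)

52

  ### -> .   bit 7 = 0  t=0,i=8
  ##. -> .   bit 6 = 0  t=0,i=5
  #.# -> #   bit 5 = 1  t=0,i=3
  #.. -> #   bit 4 = 1  t=0,i=10
  .## -> .   bit 3 = 0  t=0,i=4
  .#. -> #   bit 2 = 1  t=0,i=2
  ..# -> .   bit 1 = 0  t=0,i=1
  ... -> .   bit 0 = 0  t=0,i=0
  bits 00110100 = 52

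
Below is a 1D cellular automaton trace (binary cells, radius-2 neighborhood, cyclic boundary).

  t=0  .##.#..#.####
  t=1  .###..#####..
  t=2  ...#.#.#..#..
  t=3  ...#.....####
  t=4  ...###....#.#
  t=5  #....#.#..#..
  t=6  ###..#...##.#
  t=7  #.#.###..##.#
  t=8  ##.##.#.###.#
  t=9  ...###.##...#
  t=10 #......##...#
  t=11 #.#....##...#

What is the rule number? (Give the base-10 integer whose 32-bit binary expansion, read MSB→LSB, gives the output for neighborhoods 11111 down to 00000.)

  ##### -> .   bit 31 = 0  t=1,i=8
  ####. -> .   bit 30 = 0  t=0,i=11
  ###.# -> .   bit 29 = 0  t=0,i=12
  ###.. -> #   bit 28 = 1  t=1,i=3
  ##.## -> .   bit 27 = 0  t=0,i=0
  ##.#. -> #   bit 26 = 1  t=0,i=3
  ##..# -> .   bit 25 = 0  t=1,i=4
  ##... -> .   bit 24 = 0  t=1,i=11
  #.### -> #   bit 23 = 1  t=0,i=9
  #.##. -> #   bit 22 = 1  t=0,i=1
  #.#.# -> .   bit 21 = 0  t=2,i=5
  #.#.. -> .   bit 20 = 0  t=0,i=4
  #..## -> #   bit 19 = 1  t=1,i=5
  #..#. -> #   bit 18 = 1  t=0,i=6
  #...# -> .   bit 17 = 0  t=1,i=12
  #.... -> #   bit 16 = 1  t=2,i=12
  .#### -> #   bit 15 = 1  t=0,i=10
  .###. -> .   bit 14 = 0  t=1,i=2
  .##.# -> #   bit 13 = 1  t=0,i=2
  .##.. -> #   bit 12 = 1  t=9,i=8
  .#.## -> #   bit 11 = 1  t=0,i=8
  .#.#. -> .   bit 10 = 0  t=2,i=4
  .#..# -> .   bit 9 = 0  t=0,i=5
  .#... -> #   bit 8 = 1  t=2,i=11
  ..### -> .   bit 7 = 0  t=1,i=1
  ..##. -> #   bit 6 = 1  t=6,i=9
  ..#.# -> #   bit 5 = 1  t=0,i=7
  ..#.. -> #   bit 4 = 1  t=2,i=10
  ...## -> .   bit 3 = 0  t=1,i=0
  ...#. -> .   bit 2 = 0  t=2,i=2
  ....# -> .   bit 1 = 0  t=2,i=1
  ..... -> .   bit 0 = 0  t=2,i=0
  bits 00010100110011011011100101110000 = 349026672

349026672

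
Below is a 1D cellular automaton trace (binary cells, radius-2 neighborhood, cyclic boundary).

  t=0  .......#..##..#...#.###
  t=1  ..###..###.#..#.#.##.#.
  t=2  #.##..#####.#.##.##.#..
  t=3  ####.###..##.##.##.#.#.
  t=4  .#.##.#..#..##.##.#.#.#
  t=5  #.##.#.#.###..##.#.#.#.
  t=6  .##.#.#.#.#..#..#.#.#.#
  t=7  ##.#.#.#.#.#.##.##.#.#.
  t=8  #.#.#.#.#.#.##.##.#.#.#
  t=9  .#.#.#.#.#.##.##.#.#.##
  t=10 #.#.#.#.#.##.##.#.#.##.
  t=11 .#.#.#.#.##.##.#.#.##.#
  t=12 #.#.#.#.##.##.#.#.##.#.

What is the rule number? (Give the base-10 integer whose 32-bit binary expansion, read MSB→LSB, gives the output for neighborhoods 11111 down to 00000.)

  [31] ##### => .  t=2,i=8
  [30] ####. => .  t=2,i=9
  [29] ###.# => #  t=1,i=9
  [28] ###.. => .  t=0,i=22
  [27] ##.## => #  t=2,i=16
  [26] ##.#. => #  t=1,i=10
  [25] ##..# => .  t=0,i=12
  [24] ##... => .  t=0,i=0
  [23] #.### => .  t=0,i=20
  [22] #.##. => #  t=1,i=18
  [21] #.#.# => .  t=1,i=16
  [20] #.#.. => .  t=1,i=11
  [19] #..## => #  t=0,i=9
  [18] #..#. => .  t=0,i=13
  [17] #...# => #  t=0,i=16
  [16] #.... => .  t=0,i=1
  [15] .#### => #  t=2,i=7
  [14] .###. => #  t=0,i=21
  [13] .##.# => .  t=1,i=19
  [12] .##.. => #  t=0,i=11
  [11] .#.## => #  t=0,i=19
  [10] .#.#. => #  t=1,i=15
  [9] .#..# => #  t=0,i=8
  [8] .#... => .  t=0,i=15
  [7] ..### => #  t=1,i=2
  [6] ..##. => .  t=0,i=10
  [5] ..#.# => #  t=0,i=18
  [4] ..#.. => #  t=0,i=7
  [3] ...## => .  t=1,i=1
  [2] ...#. => .  t=0,i=6
  [1] ....# => .  t=0,i=5
  [0] ..... => #  t=0,i=2
  bits 00101100010010101101111010110001 = 743104177

743104177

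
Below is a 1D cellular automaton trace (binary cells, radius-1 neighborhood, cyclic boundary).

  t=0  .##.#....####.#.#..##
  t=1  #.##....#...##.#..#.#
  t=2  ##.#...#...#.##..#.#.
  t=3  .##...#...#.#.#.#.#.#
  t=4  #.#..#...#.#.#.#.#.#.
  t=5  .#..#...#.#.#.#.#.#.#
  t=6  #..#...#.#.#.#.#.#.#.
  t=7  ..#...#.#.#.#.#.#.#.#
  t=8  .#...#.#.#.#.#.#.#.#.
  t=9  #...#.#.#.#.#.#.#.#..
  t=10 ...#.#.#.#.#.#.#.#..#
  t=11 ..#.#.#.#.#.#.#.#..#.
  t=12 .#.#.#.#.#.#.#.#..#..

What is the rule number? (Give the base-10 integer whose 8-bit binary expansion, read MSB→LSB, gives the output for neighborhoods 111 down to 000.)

  ###|.  b7=0 t=0,i=10
  ##.|#  b6=1 t=0,i=2
  #.#|#  b5=1 t=0,i=0
  #..|.  b4=0 t=0,i=5
  .##|.  b3=0 t=0,i=1
  .#.|.  b2=0 t=0,i=4
  ..#|#  b1=1 t=0,i=8
  ...|.  b0=0 t=0,i=6
  bits 01100010 = 98

98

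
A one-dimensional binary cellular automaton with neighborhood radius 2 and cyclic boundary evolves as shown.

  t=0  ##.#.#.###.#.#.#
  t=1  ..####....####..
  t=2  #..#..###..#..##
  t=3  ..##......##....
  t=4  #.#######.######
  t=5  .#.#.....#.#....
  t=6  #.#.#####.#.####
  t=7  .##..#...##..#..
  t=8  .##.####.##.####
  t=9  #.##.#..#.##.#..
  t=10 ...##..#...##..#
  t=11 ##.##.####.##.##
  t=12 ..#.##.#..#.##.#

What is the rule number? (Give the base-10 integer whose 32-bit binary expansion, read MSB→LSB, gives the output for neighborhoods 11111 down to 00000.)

220706135

  #####|.  b31=0 t=4,i=4
  ####.|.  b30=0 t=1,i=4
  ###.#|.  b29=0 t=0,i=1
  ###..|.  b28=0 t=1,i=5
  ##.##|#  b27=1 t=4,i=1
  ##.#.|#  b26=1 t=0,i=2
  ##..#|.  b25=0 t=2,i=1
  ##...|#  b24=1 t=1,i=6
  #.###|.  b23=0 t=0,i=7
  #.##.|.  b22=0 t=8,i=1
  #.#.#|#  b21=1 t=0,i=3
  #.#..|.  b20=0 t=5,i=3
  #..##|.  b19=0 t=2,i=5
  #..#.|#  b18=1 t=2,i=2
  #...#|#  b17=1 t=7,i=7
  #....|#  b16=1 t=1,i=7
  .####|#  b15=1 t=1,i=3
  .###.|.  b14=0 t=0,i=0
  .##.#|#  b13=1 t=8,i=2
  .##..|#  b12=1 t=3,i=3
  .#.##|.  b11=0 t=0,i=6
  .#.#.|#  b10=1 t=0,i=4
  .#..#|.  b9=0 t=2,i=4
  .#...|#  b8=1 t=5,i=4
  ..###|.  b7=0 t=1,i=2
  ..##.|#  b6=1 t=3,i=2
  ..#.#|.  b5=0 t=5,i=1
  ..#..|#  b4=1 t=2,i=3
  ...##|.  b3=0 t=1,i=1
  ...#.|#  b2=1 t=5,i=0
  ....#|#  b1=1 t=1,i=0
  .....|#  b0=1 t=3,i=6
  bits 00001101001001111011010101010111 = 220706135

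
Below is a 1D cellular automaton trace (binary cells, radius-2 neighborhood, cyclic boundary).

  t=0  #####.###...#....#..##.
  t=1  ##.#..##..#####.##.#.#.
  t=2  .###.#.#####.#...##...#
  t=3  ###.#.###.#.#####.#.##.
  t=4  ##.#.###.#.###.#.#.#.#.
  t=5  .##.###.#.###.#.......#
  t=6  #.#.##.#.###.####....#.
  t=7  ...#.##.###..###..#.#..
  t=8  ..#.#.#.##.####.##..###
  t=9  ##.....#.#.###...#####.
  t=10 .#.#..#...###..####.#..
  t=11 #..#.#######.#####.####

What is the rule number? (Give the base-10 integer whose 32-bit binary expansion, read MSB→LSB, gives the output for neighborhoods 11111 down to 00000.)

  nb #####: next=.  (t=0,i=2, bit31=0)
  nb ####.: next=#  (t=0,i=3, bit30=1)
  nb ###.#: next=.  (t=0,i=4, bit29=0)
  nb ###..: next=.  (t=0,i=8, bit28=0)
  nb ##.##: next=.  (t=0,i=5, bit27=0)
  nb ##.#.: next=#  (t=1,i=2, bit26=1)
  nb ##..#: next=#  (t=1,i=8, bit25=1)
  nb ##...: next=.  (t=0,i=9, bit24=0)
  nb #.###: next=#  (t=0,i=0, bit23=1)
  nb #.##.: next=.  (t=1,i=0, bit22=0)
  nb #.#.#: next=.  (t=1,i=19, bit21=0)
  nb #.#..: next=#  (t=1,i=3, bit20=1)
  nb #..##: next=#  (t=0,i=19, bit19=1)
  nb #..#.: next=#  (t=7,i=17, bit18=1)
  nb #...#: next=#  (t=0,i=10, bit17=1)
  nb #....: next=#  (t=0,i=14, bit16=1)
  nb .####: next=#  (t=0,i=1, bit15=1)
  nb .###.: next=#  (t=0,i=7, bit14=1)
  nb .##.#: next=#  (t=0,i=21, bit13=1)
  nb .##..: next=#  (t=1,i=7, bit12=1)
  nb .#.##: next=#  (t=1,i=22, bit11=1)
  nb .#.#.: next=.  (t=1,i=20, bit10=0)
  nb .#..#: next=.  (t=0,i=18, bit9=0)
  nb .#...: next=#  (t=0,i=13, bit8=1)
  nb ..###: next=#  (t=1,i=10, bit7=1)
  nb ..##.: next=.  (t=0,i=20, bit6=0)
  nb ..#.#: next=.  (t=2,i=22, bit5=0)
  nb ..#..: next=#  (t=0,i=12, bit4=1)
  nb ...##: next=#  (t=2,i=16, bit3=1)
  nb ...#.: next=#  (t=0,i=11, bit2=1)
  nb ....#: next=.  (t=0,i=15, bit1=0)
  nb .....: next=.  (t=5,i=17, bit0=0)
  bits 01000110100111111111100110011100 = 1184889244

1184889244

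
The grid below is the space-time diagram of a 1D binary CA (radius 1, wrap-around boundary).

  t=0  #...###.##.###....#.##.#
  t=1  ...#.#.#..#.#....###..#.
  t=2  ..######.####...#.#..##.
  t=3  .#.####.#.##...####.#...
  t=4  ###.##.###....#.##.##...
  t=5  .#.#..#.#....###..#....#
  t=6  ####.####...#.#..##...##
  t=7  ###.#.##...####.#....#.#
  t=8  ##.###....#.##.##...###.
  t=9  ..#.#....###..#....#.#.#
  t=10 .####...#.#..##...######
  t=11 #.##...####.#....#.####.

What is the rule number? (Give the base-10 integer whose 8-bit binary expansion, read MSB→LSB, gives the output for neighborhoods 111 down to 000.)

166

  ### -> #   bit 7 = 1  t=0,i=5
  ##. -> .   bit 6 = 0  t=0,i=0
  #.# -> #   bit 5 = 1  t=0,i=7
  #.. -> .   bit 4 = 0  t=0,i=1
  .## -> .   bit 3 = 0  t=0,i=4
  .#. -> #   bit 2 = 1  t=0,i=18
  ..# -> #   bit 1 = 1  t=0,i=3
  ... -> .   bit 0 = 0  t=0,i=2
  bits 10100110 = 166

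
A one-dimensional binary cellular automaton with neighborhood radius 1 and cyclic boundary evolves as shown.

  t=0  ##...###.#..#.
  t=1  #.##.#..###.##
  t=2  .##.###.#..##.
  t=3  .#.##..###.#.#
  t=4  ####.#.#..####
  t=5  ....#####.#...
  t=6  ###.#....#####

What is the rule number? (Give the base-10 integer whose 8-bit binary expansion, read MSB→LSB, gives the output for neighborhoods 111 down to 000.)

61

  [7] ### => .  t=0,i=6
  [6] ##. => .  t=0,i=1
  [5] #.# => #  t=0,i=8
  [4] #.. => #  t=0,i=2
  [3] .## => #  t=0,i=0
  [2] .#. => #  t=0,i=9
  [1] ..# => .  t=0,i=4
  [0] ... => #  t=0,i=3
  bits 00111101 = 61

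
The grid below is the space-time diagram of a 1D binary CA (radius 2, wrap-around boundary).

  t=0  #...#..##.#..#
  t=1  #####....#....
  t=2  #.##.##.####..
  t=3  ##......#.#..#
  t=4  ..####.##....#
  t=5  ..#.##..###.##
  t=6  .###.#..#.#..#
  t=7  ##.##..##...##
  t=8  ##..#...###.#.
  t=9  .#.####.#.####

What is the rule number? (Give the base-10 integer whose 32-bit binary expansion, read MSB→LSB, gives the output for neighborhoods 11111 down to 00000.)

  #####|#  b31=1 t=1,i=2
  ####.|#  b30=1 t=1,i=3
  ###.#|#  b29=1 t=4,i=5
  ###..|.  b28=0 t=1,i=4
  ##.##|.  b27=0 t=2,i=4
  ##.#.|#  b26=1 t=0,i=9
  ##..#|.  b25=0 t=2,i=12
  ##...|#  b24=1 t=0,i=1
  #.###|#  b23=1 t=2,i=8
  #.##.|.  b22=0 t=2,i=2
  #.#.#|#  b21=1 t=8,i=12
  #.#..|.  b20=0 t=0,i=10
  #..##|.  b19=0 t=0,i=6
  #..#.|#  b18=1 t=2,i=13
  #...#|#  b17=1 t=0,i=2
  #....|#  b16=1 t=1,i=6
  .####|.  b15=0 t=1,i=1
  .###.|.  b14=0 t=3,i=0
  .##.#|.  b13=0 t=0,i=8
  .##..|#  b12=1 t=0,i=0
  .#.##|#  b11=1 t=2,i=1
  .#.#.|.  b10=0 t=3,i=9
  .#..#|.  b9=0 t=0,i=5
  .#...|#  b8=1 t=1,i=10
  ..###|#  b7=1 t=1,i=0
  ..##.|.  b6=0 t=0,i=7
  ..#.#|#  b5=1 t=2,i=0
  ..#..|#  b4=1 t=0,i=4
  ...##|.  b3=0 t=1,i=13
  ...#.|#  b2=1 t=0,i=3
  ....#|.  b1=0 t=1,i=7
  .....|#  b0=1 t=3,i=4
  bits 11100101101001110001100110110101 = 3852933557

3852933557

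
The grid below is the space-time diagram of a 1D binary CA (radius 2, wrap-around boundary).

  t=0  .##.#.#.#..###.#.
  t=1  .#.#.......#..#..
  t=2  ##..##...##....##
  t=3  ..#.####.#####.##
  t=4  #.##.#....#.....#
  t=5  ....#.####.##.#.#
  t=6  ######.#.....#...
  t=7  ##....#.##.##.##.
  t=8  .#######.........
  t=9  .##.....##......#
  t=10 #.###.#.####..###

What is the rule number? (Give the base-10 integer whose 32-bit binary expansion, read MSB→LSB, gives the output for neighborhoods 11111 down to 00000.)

  [31] ##### => .  t=3,i=11
  [30] ####. => .  t=2,i=0
  [29] ###.# => .  t=0,i=13
  [28] ###.. => .  t=2,i=1
  [27] ##.## => .  t=3,i=8
  [26] ##.#. => #  t=0,i=3
  [25] ##..# => #  t=2,i=2
  [24] ##... => #  t=2,i=6
  [23] #.### => .  t=3,i=4
  [22] #.##. => .  t=3,i=15
  [21] #.#.# => .  t=0,i=4
  [20] #.#.. => .  t=0,i=8
  [19] #..## => .  t=0,i=0
  [18] #..#. => .  t=1,i=13
  [17] #...# => #  t=1,i=16
  [16] #.... => #  t=1,i=5
  [15] .#### => #  t=2,i=16
  [14] .###. => .  t=0,i=12
  [13] .##.# => .  t=0,i=2
  [12] .##.. => #  t=2,i=5
  [11] .#.## => #  t=3,i=3
  [10] .#.#. => .  t=0,i=5
  [9] .#..# => .  t=0,i=9
  [8] .#... => #  t=1,i=4
  [7] ..### => #  t=0,i=11
  [6] ..##. => #  t=0,i=1
  [5] ..#.# => #  t=1,i=1
  [4] ..#.. => .  t=1,i=11
  [3] ...## => .  t=2,i=8
  [2] ...#. => #  t=1,i=0
  [1] ....# => #  t=1,i=9
  [0] ..... => .  t=1,i=6
  bits 00000111000000111001100111100110 = 117676518

117676518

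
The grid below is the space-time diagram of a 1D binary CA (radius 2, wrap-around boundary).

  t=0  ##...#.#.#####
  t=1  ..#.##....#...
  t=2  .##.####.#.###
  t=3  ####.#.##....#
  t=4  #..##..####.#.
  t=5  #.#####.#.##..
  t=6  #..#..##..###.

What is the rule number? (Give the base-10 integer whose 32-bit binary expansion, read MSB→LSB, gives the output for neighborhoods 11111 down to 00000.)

794407277

  #####|.  b31=0 t=0,i=11
  ####.|.  b30=0 t=0,i=0
  ###.#|#  b29=1 t=2,i=7
  ###..|.  b28=0 t=0,i=1
  ##.##|#  b27=1 t=2,i=0
  ##.#.|#  b26=1 t=2,i=8
  ##..#|#  b25=1 t=4,i=5
  ##...|#  b24=1 t=0,i=2
  #.###|.  b23=0 t=0,i=9
  #.##.|#  b22=1 t=1,i=4
  #.#.#|.  b21=0 t=0,i=7
  #.#..|#  b20=1 t=4,i=0
  #..##|#  b19=1 t=4,i=2
  #..#.|.  b18=0 t=5,i=13
  #...#|.  b17=0 t=0,i=3
  #....|#  b16=1 t=1,i=7
  .####|#  b15=1 t=0,i=10
  .###.|.  b14=0 t=2,i=12
  .##.#|#  b13=1 t=2,i=2
  .##..|#  b12=1 t=1,i=5
  .#.##|.  b11=0 t=0,i=8
  .#.#.|.  b10=0 t=0,i=6
  .#..#|.  b9=0 t=4,i=1
  .#...|#  b8=1 t=1,i=11
  ..###|.  b7=0 t=3,i=13
  ..##.|#  b6=1 t=4,i=3
  ..#.#|#  b5=1 t=0,i=5
  ..#..|.  b4=0 t=1,i=10
  ...##|#  b3=1 t=3,i=12
  ...#.|#  b2=1 t=0,i=4
  ....#|.  b1=0 t=1,i=0
  .....|#  b0=1 t=1,i=13
  bits 00101111010110011011000101101101 = 794407277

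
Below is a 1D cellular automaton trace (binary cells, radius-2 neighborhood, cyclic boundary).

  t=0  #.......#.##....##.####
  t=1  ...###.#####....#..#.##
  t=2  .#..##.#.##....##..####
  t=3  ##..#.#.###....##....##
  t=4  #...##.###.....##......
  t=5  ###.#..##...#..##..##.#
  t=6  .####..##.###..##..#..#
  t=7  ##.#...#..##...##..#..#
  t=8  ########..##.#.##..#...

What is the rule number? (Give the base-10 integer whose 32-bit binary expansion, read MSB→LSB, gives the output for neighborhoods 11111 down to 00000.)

3838991733

  [31] ##### => #  t=0,i=21
  [30] ####. => #  t=0,i=22
  [29] ###.# => #  t=1,i=5
  [28] ###.. => .  t=0,i=0
  [27] ##.## => .  t=0,i=18
  [26] ##.#. => #  t=2,i=0
  [25] ##..# => .  t=2,i=17
  [24] ##... => .  t=0,i=1
  [23] #.### => #  t=0,i=19
  [22] #.##. => #  t=0,i=10
  [21] #.#.# => .  t=2,i=7
  [20] #.#.. => #  t=2,i=1
  [19] #..## => .  t=2,i=3
  [18] #..#. => .  t=1,i=18
  [17] #...# => #  t=1,i=1
  [16] #.... => .  t=0,i=2
  [15] .#### => .  t=0,i=20
  [14] .###. => #  t=1,i=4
  [13] .##.# => .  t=0,i=17
  [12] .##.. => #  t=0,i=11
  [11] .#.## => #  t=0,i=9
  [10] .#.#. => #  t=3,i=5
  [9] .#..# => .  t=1,i=17
  [8] .#... => #  t=4,i=1
  [7] ..### => .  t=1,i=3
  [6] ..##. => #  t=0,i=16
  [5] ..#.# => #  t=0,i=8
  [4] ..#.. => #  t=1,i=16
  [3] ...## => .  t=0,i=15
  [2] ...#. => #  t=0,i=7
  [1] ....# => .  t=0,i=6
  [0] ..... => #  t=0,i=3
  bits 11100100110100100101110101110101 = 3838991733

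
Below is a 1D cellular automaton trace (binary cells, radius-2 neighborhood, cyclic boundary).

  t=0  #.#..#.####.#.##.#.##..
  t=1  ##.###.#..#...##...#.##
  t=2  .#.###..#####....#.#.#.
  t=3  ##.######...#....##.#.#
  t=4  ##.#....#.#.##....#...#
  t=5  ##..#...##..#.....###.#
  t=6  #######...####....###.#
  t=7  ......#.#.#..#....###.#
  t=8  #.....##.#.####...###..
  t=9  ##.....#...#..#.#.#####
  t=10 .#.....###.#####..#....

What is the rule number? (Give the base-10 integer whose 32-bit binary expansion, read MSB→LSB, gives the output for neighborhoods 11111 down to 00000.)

  #####|.  b31=0 t=2,i=10
  ####.|.  b30=0 t=0,i=9
  ###.#|#  b29=1 t=0,i=10
  ###..|#  b28=1 t=2,i=5
  ##.##|.  b27=0 t=1,i=2
  ##.#.|.  b26=0 t=0,i=11
  ##..#|#  b25=1 t=0,i=21
  ##...|.  b24=0 t=1,i=16
  #.###|#  b23=1 t=0,i=7
  #.##.|#  b22=1 t=0,i=14
  #.#.#|.  b21=0 t=0,i=12
  #.#..|.  b20=0 t=0,i=2
  #..##|#  b19=1 t=2,i=7
  #..#.|#  b18=1 t=0,i=4
  #...#|#  b17=1 t=1,i=12
  #....|.  b16=0 t=2,i=14
  .####|.  b15=0 t=0,i=8
  .###.|#  b14=1 t=1,i=4
  .##.#|#  b13=1 t=0,i=15
  .##..|.  b12=0 t=0,i=20
  .#.##|.  b11=0 t=0,i=6
  .#.#.|#  b10=1 t=0,i=1
  .#..#|#  b9=1 t=0,i=3
  .#...|#  b8=1 t=1,i=11
  ..###|#  b7=1 t=2,i=8
  ..##.|.  b6=0 t=1,i=14
  ..#.#|#  b5=1 t=0,i=0
  ..#..|#  b4=1 t=1,i=10
  ...##|.  b3=0 t=1,i=13
  ...#.|.  b2=0 t=1,i=18
  ....#|.  b1=0 t=2,i=15
  .....|.  b0=0 t=5,i=15
  bits 00110010110011100110011110110000 = 852387760

852387760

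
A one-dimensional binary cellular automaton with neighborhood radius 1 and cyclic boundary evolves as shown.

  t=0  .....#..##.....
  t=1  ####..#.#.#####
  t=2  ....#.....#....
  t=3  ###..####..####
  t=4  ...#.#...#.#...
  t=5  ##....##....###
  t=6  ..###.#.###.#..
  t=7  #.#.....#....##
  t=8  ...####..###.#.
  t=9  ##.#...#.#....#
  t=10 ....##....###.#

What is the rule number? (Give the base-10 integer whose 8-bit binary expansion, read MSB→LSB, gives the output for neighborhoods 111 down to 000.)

25

  [7] ### => .  t=1,i=0
  [6] ##. => .  t=0,i=9
  [5] #.# => .  t=1,i=7
  [4] #.. => #  t=0,i=6
  [3] .## => #  t=0,i=8
  [2] .#. => .  t=0,i=5
  [1] ..# => .  t=0,i=4
  [0] ... => #  t=0,i=0
  bits 00011001 = 25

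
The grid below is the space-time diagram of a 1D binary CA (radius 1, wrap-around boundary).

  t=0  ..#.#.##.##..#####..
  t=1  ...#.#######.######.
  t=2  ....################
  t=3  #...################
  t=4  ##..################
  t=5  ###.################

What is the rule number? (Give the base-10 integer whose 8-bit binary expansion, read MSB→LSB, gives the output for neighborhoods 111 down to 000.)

  ### -> #   bit 7 = 1  t=0,i=14
  ##. -> #   bit 6 = 1  t=0,i=7
  #.# -> #   bit 5 = 1  t=0,i=3
  #.. -> #   bit 4 = 1  t=0,i=11
  .## -> #   bit 3 = 1  t=0,i=6
  .#. -> .   bit 2 = 0  t=0,i=2
  ..# -> .   bit 1 = 0  t=0,i=1
  ... -> .   bit 0 = 0  t=0,i=0
  bits 11111000 = 248

248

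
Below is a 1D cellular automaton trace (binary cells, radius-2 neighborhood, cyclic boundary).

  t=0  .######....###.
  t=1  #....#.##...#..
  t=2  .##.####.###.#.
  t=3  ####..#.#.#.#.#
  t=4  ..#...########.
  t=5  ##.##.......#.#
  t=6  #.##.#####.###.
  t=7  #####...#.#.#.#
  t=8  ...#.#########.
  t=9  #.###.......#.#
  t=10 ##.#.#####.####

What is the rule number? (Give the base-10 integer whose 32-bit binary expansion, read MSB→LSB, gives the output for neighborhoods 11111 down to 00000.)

1298886501

  #####|.  b31=0 t=0,i=3
  ####.|#  b30=1 t=0,i=5
  ###.#|.  b29=0 t=2,i=7
  ###..|.  b28=0 t=0,i=6
  ##.##|#  b27=1 t=2,i=3
  ##.#.|#  b26=1 t=2,i=12
  ##..#|.  b25=0 t=0,i=14
  ##...|#  b24=1 t=0,i=7
  #.###|.  b23=0 t=2,i=4
  #.##.|#  b22=1 t=1,i=7
  #.#.#|#  b21=1 t=3,i=8
  #.#..|.  b20=0 t=2,i=13
  #..##|#  b19=1 t=0,i=0
  #..#.|.  b18=0 t=1,i=14
  #...#|#  b17=1 t=1,i=10
  #....|#  b16=1 t=0,i=8
  .####|.  b15=0 t=0,i=2
  .###.|#  b14=1 t=0,i=12
  .##.#|#  b13=1 t=2,i=2
  .##..|.  b12=0 t=1,i=8
  .#.##|#  b11=1 t=1,i=6
  .#.#.|#  b10=1 t=3,i=7
  .#..#|#  b9=1 t=1,i=13
  .#...|#  b8=1 t=1,i=1
  ..###|.  b7=0 t=0,i=1
  ..##.|#  b6=1 t=2,i=1
  ..#.#|#  b5=1 t=1,i=5
  ..#..|.  b4=0 t=1,i=0
  ...##|.  b3=0 t=0,i=10
  ...#.|#  b2=1 t=1,i=4
  ....#|.  b1=0 t=0,i=9
  .....|#  b0=1 t=5,i=7
  bits 01001101011010110110111101100101 = 1298886501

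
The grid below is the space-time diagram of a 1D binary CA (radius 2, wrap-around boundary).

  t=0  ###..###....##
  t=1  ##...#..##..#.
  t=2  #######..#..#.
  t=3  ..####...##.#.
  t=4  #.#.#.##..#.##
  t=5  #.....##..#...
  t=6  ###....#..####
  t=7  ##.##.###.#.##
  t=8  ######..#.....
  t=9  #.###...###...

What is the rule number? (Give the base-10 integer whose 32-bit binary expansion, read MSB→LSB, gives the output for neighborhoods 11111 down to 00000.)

  ##### -> #   bit 31 = 1  t=0,i=0
  ####. -> #   bit 30 = 1  t=0,i=1
  ###.# -> #   bit 29 = 1  t=4,i=0
  ###.. -> .   bit 28 = 0  t=0,i=2
  ##.## -> #   bit 27 = 1  t=7,i=2
  ##.#. -> .   bit 26 = 0  t=3,i=11
  ##..# -> .   bit 25 = 0  t=0,i=3
  ##... -> #   bit 24 = 1  t=0,i=8
  #.### -> .   bit 23 = 0  t=2,i=0
  #.##. -> #   bit 22 = 1  t=1,i=0
  #.#.# -> .   bit 21 = 0  t=4,i=2
  #.#.. -> #   bit 20 = 1  t=3,i=12
  #..## -> .   bit 19 = 0  t=0,i=4
  #..#. -> .   bit 18 = 0  t=1,i=11
  #...# -> #   bit 17 = 1  t=1,i=3
  #.... -> #   bit 16 = 1  t=0,i=9
  .#### -> .   bit 15 = 0  t=0,i=13
  .###. -> .   bit 14 = 0  t=0,i=6
  .##.# -> #   bit 13 = 1  t=3,i=10
  .##.. -> #   bit 12 = 1  t=1,i=1
  .#.## -> .   bit 11 = 0  t=1,i=13
  .#.#. -> .   bit 10 = 0  t=4,i=3
  .#..# -> #   bit 9 = 1  t=1,i=6
  .#... -> #   bit 8 = 1  t=3,i=13
  ..### -> #   bit 7 = 1  t=0,i=5
  ..##. -> .   bit 6 = 0  t=1,i=8
  ..#.# -> #   bit 5 = 1  t=1,i=12
  ..#.. -> #   bit 4 = 1  t=1,i=5
  ...## -> .   bit 3 = 0  t=0,i=11
  ...#. -> #   bit 2 = 1  t=1,i=4
  ....# -> .   bit 1 = 0  t=0,i=10
  ..... -> .   bit 0 = 0  t=5,i=3
  bits 11101001010100110011001110110100 = 3914544052

3914544052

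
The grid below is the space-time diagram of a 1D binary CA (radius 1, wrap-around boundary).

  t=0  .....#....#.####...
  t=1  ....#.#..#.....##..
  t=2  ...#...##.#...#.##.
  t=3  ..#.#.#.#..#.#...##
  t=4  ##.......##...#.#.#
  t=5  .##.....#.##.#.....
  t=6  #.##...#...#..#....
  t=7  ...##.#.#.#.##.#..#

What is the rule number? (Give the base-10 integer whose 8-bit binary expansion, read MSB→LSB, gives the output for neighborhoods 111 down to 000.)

  ### -> .   bit 7 = 0  t=0,i=13
  ##. -> #   bit 6 = 1  t=0,i=15
  #.# -> .   bit 5 = 0  t=0,i=11
  #.. -> #   bit 4 = 1  t=0,i=6
  .## -> .   bit 3 = 0  t=0,i=12
  .#. -> .   bit 2 = 0  t=0,i=5
  ..# -> #   bit 1 = 1  t=0,i=4
  ... -> .   bit 0 = 0  t=0,i=0
  bits 01010010 = 82

82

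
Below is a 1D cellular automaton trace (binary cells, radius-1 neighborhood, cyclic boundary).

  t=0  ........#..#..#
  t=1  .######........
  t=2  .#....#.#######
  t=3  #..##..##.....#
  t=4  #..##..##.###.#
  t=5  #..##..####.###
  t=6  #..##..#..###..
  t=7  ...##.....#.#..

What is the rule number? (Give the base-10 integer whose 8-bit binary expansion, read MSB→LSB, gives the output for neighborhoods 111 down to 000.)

105

  [7] ### => .  t=1,i=2
  [6] ##. => #  t=1,i=6
  [5] #.# => #  t=2,i=0
  [4] #.. => .  t=0,i=0
  [3] .## => #  t=1,i=1
  [2] .#. => .  t=0,i=8
  [1] ..# => .  t=0,i=7
  [0] ... => #  t=0,i=1
  bits 01101001 = 105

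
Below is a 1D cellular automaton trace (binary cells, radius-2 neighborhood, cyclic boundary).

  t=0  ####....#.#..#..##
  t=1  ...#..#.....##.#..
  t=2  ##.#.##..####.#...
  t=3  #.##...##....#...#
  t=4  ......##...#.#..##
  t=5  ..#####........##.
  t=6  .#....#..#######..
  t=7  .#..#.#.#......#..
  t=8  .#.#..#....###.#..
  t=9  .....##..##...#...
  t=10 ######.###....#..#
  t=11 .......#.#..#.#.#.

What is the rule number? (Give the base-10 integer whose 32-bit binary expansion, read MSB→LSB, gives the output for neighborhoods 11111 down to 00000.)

380371035

  #####|.  b31=0 t=0,i=0
  ####.|.  b30=0 t=0,i=2
  ###.#|.  b29=0 t=2,i=12
  ###..|#  b28=1 t=0,i=3
  ##.##|.  b27=0 t=3,i=1
  ##.#.|#  b26=1 t=1,i=14
  ##..#|#  b25=1 t=2,i=7
  ##...|.  b24=0 t=0,i=4
  #.###|#  b23=1 t=10,i=7
  #.##.|.  b22=0 t=2,i=5
  #.#.#|#  b21=1 t=2,i=3
  #.#..|.  b20=0 t=0,i=10
  #..##|#  b19=1 t=0,i=15
  #..#.|#  b18=1 t=0,i=12
  #...#|.  b17=0 t=2,i=16
  #....|.  b16=0 t=0,i=5
  .####|.  b15=0 t=0,i=17
  .###.|.  b14=0 t=8,i=12
  .##.#|.  b13=0 t=1,i=13
  .##..|.  b12=0 t=2,i=6
  .#.##|.  b11=0 t=2,i=4
  .#.#.|.  b10=0 t=0,i=9
  .#..#|.  b9=0 t=0,i=11
  .#...|.  b8=0 t=1,i=7
  ..###|.  b7=0 t=0,i=16
  ..##.|#  b6=1 t=1,i=12
  ..#.#|.  b5=0 t=0,i=8
  ..#..|#  b4=1 t=0,i=13
  ...##|#  b3=1 t=1,i=11
  ...#.|.  b2=0 t=0,i=7
  ....#|#  b1=1 t=0,i=6
  .....|#  b0=1 t=1,i=0
  bits 00010110101011000000000001011011 = 380371035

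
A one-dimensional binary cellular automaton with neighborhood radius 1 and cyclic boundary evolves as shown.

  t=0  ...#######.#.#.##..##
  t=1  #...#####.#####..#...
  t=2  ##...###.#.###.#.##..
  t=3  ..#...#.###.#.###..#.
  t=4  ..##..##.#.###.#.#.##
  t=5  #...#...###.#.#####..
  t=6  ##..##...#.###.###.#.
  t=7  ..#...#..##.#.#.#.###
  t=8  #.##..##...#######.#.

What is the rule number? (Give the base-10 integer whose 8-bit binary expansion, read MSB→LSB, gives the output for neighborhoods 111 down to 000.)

  nb ###: next=#  (t=0,i=4, bit7=1)
  nb ##.: next=.  (t=0,i=9, bit6=0)
  nb #.#: next=#  (t=0,i=10, bit5=1)
  nb #..: next=#  (t=0,i=0, bit4=1)
  nb .##: next=.  (t=0,i=3, bit3=0)
  nb .#.: next=#  (t=0,i=11, bit2=1)
  nb ..#: next=.  (t=0,i=2, bit1=0)
  nb ...: next=.  (t=0,i=1, bit0=0)
  bits 10110100 = 180

180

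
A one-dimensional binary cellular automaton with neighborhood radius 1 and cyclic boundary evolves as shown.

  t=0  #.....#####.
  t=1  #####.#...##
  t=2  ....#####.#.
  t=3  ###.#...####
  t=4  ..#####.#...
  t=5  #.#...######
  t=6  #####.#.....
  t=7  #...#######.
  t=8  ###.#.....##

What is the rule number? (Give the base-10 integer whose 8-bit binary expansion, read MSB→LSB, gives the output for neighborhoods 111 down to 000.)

  ###|.  b7=0 t=0,i=7
  ##.|#  b6=1 t=0,i=10
  #.#|#  b5=1 t=0,i=11
  #..|#  b4=1 t=0,i=1
  .##|#  b3=1 t=0,i=6
  .#.|#  b2=1 t=0,i=0
  ..#|.  b1=0 t=0,i=5
  ...|#  b0=1 t=0,i=2
  bits 01111101 = 125

125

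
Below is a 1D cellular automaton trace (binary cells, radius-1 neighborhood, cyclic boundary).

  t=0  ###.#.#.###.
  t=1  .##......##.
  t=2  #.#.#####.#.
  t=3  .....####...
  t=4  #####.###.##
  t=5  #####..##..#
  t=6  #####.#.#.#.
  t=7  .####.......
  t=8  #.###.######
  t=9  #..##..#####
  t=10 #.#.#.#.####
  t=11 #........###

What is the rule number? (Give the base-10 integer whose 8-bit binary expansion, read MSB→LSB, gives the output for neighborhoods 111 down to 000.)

195

  ###|#  b7=1 t=0,i=1
  ##.|#  b6=1 t=0,i=2
  #.#|.  b5=0 t=0,i=3
  #..|.  b4=0 t=1,i=3
  .##|.  b3=0 t=0,i=0
  .#.|.  b2=0 t=0,i=4
  ..#|#  b1=1 t=1,i=0
  ...|#  b0=1 t=1,i=4
  bits 11000011 = 195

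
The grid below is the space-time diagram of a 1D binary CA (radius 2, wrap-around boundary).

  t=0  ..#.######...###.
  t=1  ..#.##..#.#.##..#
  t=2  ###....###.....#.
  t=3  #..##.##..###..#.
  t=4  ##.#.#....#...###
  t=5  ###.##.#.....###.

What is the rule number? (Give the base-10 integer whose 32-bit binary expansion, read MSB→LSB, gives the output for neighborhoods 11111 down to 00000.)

  [31] ##### => .  t=0,i=6
  [30] ####. => #  t=0,i=8
  [29] ###.# => #  t=4,i=1
  [28] ###.. => .  t=0,i=9
  [27] ##.## => #  t=3,i=5
  [26] ##.#. => #  t=4,i=2
  [25] ##..# => .  t=1,i=6
  [24] ##... => #  t=0,i=10
  [23] #.### => #  t=0,i=4
  [22] #.##. => .  t=1,i=4
  [21] #.#.# => .  t=1,i=10
  [20] #.#.. => #  t=3,i=0
  [19] #..## => .  t=3,i=2
  [18] #..#. => #  t=1,i=1
  [17] #...# => .  t=0,i=0
  [16] #.... => #  t=2,i=4
  [15] .#### => #  t=0,i=5
  [14] .###. => .  t=0,i=14
  [13] .##.# => .  t=3,i=4
  [12] .##.. => .  t=1,i=5
  [11] .#.## => .  t=0,i=3
  [10] .#.#. => #  t=1,i=9
  [9] .#..# => #  t=1,i=0
  [8] .#... => .  t=4,i=6
  [7] ..### => #  t=0,i=13
  [6] ..##. => #  t=3,i=3
  [5] ..#.# => #  t=0,i=2
  [4] ..#.. => .  t=1,i=16
  [3] ...## => #  t=0,i=12
  [2] ...#. => .  t=0,i=1
  [1] ....# => .  t=2,i=5
  [0] ..... => #  t=2,i=12
  bits 01101101100101011000011011101001 = 1838515945

1838515945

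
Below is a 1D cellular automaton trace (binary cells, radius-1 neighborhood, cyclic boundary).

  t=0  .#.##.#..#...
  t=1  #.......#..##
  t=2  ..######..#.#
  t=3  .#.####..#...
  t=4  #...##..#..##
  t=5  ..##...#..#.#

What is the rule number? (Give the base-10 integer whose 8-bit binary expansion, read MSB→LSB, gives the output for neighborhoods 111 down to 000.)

  ###|#  b7=1 t=1,i=12
  ##.|.  b6=0 t=0,i=4
  #.#|.  b5=0 t=0,i=2
  #..|.  b4=0 t=0,i=7
  .##|.  b3=0 t=0,i=3
  .#.|.  b2=0 t=0,i=1
  ..#|#  b1=1 t=0,i=0
  ...|#  b0=1 t=0,i=11
  bits 10000011 = 131

131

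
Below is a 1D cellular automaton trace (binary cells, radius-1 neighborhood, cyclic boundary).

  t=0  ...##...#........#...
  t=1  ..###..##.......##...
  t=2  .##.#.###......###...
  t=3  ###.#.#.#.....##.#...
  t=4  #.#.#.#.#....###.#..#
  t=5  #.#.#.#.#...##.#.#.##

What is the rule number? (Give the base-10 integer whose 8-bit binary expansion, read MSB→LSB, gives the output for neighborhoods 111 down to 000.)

78

  ### -> .   bit 7 = 0  t=1,i=3
  ##. -> #   bit 6 = 1  t=0,i=4
  #.# -> .   bit 5 = 0  t=2,i=3
  #.. -> .   bit 4 = 0  t=0,i=5
  .## -> #   bit 3 = 1  t=0,i=3
  .#. -> #   bit 2 = 1  t=0,i=8
  ..# -> #   bit 1 = 1  t=0,i=2
  ... -> .   bit 0 = 0  t=0,i=0
  bits 01001110 = 78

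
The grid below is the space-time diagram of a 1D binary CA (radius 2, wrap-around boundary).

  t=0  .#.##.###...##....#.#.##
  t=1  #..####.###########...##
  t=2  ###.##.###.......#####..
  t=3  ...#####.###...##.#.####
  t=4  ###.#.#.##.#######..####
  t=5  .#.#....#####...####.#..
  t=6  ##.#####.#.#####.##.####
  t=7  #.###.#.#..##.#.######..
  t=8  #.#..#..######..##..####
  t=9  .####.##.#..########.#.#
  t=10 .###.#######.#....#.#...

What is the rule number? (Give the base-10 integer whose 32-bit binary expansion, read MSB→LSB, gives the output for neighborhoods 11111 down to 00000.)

1608495982

  ##### -> .   bit 31 = 0  t=1,i=10
  ####. -> #   bit 30 = 1  t=1,i=5
  ###.# -> .   bit 29 = 0  t=1,i=6
  ###.. -> #   bit 28 = 1  t=0,i=8
  ##.## -> #   bit 27 = 1  t=0,i=5
  ##.#. -> #   bit 26 = 1  t=0,i=0
  ##..# -> #   bit 25 = 1  t=1,i=1
  ##... -> #   bit 24 = 1  t=0,i=9
  #.### -> #   bit 23 = 1  t=0,i=6
  #.##. -> #   bit 22 = 1  t=0,i=3
  #.#.# -> .   bit 21 = 0  t=0,i=1
  #.#.. -> #   bit 20 = 1  t=5,i=3
  #..## -> #   bit 19 = 1  t=1,i=2
  #..#. -> #   bit 18 = 1  t=7,i=23
  #...# -> #   bit 17 = 1  t=0,i=10
  #.... -> #   bit 16 = 1  t=0,i=15
  .#### -> #   bit 15 = 1  t=1,i=4
  .###. -> .   bit 14 = 0  t=0,i=7
  .##.# -> #   bit 13 = 1  t=0,i=4
  .##.. -> #   bit 12 = 1  t=0,i=13
  .#.## -> .   bit 11 = 0  t=0,i=2
  .#.#. -> .   bit 10 = 0  t=0,i=19
  .#..# -> #   bit 9 = 1  t=7,i=9
  .#... -> #   bit 8 = 1  t=5,i=4
  ..### -> .   bit 7 = 0  t=1,i=3
  ..##. -> #   bit 6 = 1  t=0,i=12
  ..#.# -> #   bit 5 = 1  t=0,i=18
  ..#.. -> .   bit 4 = 0  t=8,i=5
  ...## -> #   bit 3 = 1  t=0,i=11
  ...#. -> #   bit 2 = 1  t=0,i=17
  ....# -> #   bit 1 = 1  t=0,i=16
  ..... -> .   bit 0 = 0  t=2,i=12
  bits 01011111110111111011001101101110 = 1608495982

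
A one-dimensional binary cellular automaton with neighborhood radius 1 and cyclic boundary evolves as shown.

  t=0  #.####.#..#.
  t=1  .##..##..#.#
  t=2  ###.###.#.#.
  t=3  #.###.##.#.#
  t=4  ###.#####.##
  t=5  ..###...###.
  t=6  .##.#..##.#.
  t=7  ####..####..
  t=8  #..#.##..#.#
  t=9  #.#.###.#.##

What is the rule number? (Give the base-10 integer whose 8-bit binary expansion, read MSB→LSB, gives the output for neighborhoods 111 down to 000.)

106

  ###|.  b7=0 t=0,i=3
  ##.|#  b6=1 t=0,i=5
  #.#|#  b5=1 t=0,i=1
  #..|.  b4=0 t=0,i=8
  .##|#  b3=1 t=0,i=2
  .#.|.  b2=0 t=0,i=0
  ..#|#  b1=1 t=0,i=9
  ...|.  b0=0 t=5,i=0
  bits 01101010 = 106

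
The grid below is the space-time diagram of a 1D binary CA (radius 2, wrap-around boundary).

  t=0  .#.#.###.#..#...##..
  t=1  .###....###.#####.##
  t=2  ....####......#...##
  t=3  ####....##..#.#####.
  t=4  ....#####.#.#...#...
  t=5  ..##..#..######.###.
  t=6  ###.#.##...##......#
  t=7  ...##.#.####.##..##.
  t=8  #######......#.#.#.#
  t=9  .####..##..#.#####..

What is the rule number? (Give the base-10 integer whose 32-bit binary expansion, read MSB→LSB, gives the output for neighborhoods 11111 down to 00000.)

2272470906

  ##### -> #   bit 31 = 1  t=1,i=14
  ####. -> .   bit 30 = 0  t=1,i=15
  ###.# -> .   bit 29 = 0  t=0,i=7
  ###.. -> .   bit 28 = 0  t=1,i=3
  ##.## -> .   bit 27 = 0  t=1,i=0
  ##.#. -> #   bit 26 = 1  t=0,i=8
  ##..# -> #   bit 25 = 1  t=3,i=10
  ##... -> #   bit 24 = 1  t=0,i=18
  #.### -> .   bit 23 = 0  t=0,i=5
  #.##. -> #   bit 22 = 1  t=1,i=18
  #.#.# -> #   bit 21 = 1  t=0,i=3
  #.#.. -> #   bit 20 = 1  t=0,i=9
  #..## -> .   bit 19 = 0  t=5,i=8
  #..#. -> .   bit 18 = 0  t=0,i=11
  #...# -> #   bit 17 = 1  t=0,i=14
  #.... -> #   bit 16 = 1  t=1,i=5
  .#### -> .   bit 15 = 0  t=1,i=13
  .###. -> .   bit 14 = 0  t=0,i=6
  .##.# -> #   bit 13 = 1  t=1,i=19
  .##.. -> .   bit 12 = 0  t=0,i=17
  .#.## -> .   bit 11 = 0  t=0,i=4
  .#.#. -> #   bit 10 = 1  t=0,i=2
  .#..# -> #   bit 9 = 1  t=0,i=10
  .#... -> #   bit 8 = 1  t=0,i=13
  ..### -> .   bit 7 = 0  t=1,i=8
  ..##. -> #   bit 6 = 1  t=0,i=16
  ..#.# -> #   bit 5 = 1  t=0,i=1
  ..#.. -> #   bit 4 = 1  t=0,i=12
  ...## -> #   bit 3 = 1  t=0,i=15
  ...#. -> .   bit 2 = 0  t=0,i=0
  ....# -> #   bit 1 = 1  t=1,i=6
  ..... -> .   bit 0 = 0  t=2,i=10
  bits 10000111011100110010011101111010 = 2272470906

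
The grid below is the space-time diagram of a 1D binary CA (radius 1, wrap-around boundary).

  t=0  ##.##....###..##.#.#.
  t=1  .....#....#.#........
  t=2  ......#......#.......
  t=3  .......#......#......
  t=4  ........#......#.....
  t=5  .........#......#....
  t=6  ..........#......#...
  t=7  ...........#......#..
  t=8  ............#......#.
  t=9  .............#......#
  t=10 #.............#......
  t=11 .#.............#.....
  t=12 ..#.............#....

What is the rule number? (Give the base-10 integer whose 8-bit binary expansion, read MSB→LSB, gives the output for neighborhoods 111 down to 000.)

144

  ### -> #   bit 7 = 1  t=0,i=10
  ##. -> .   bit 6 = 0  t=0,i=1
  #.# -> .   bit 5 = 0  t=0,i=2
  #.. -> #   bit 4 = 1  t=0,i=5
  .## -> .   bit 3 = 0  t=0,i=0
  .#. -> .   bit 2 = 0  t=0,i=17
  ..# -> .   bit 1 = 0  t=0,i=8
  ... -> .   bit 0 = 0  t=0,i=6
  bits 10010000 = 144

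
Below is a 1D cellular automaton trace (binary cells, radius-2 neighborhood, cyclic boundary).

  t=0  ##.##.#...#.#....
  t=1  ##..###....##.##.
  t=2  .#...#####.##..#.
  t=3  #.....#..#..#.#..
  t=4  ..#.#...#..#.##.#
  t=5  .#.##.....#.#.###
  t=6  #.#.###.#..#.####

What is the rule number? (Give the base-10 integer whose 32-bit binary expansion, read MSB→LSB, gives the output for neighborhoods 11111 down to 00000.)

  #####|.  b31=0 t=2,i=7
  ####.|.  b30=0 t=2,i=8
  ###.#|#  b29=1 t=2,i=9
  ###..|#  b28=1 t=1,i=6
  ##.##|.  b27=0 t=0,i=2
  ##.#.|#  b26=1 t=0,i=5
  ##..#|.  b25=0 t=1,i=2
  ##...|#  b24=1 t=1,i=7
  #.###|#  b23=1 t=5,i=14
  #.##.|.  b22=0 t=0,i=3
  #.#.#|.  b21=0 t=5,i=1
  #.#..|#  b20=1 t=0,i=6
  #..##|.  b19=0 t=1,i=3
  #..#.|#  b18=1 t=2,i=0
  #...#|.  b17=0 t=0,i=8
  #....|#  b16=1 t=0,i=14
  .####|#  b15=1 t=2,i=6
  .###.|#  b14=1 t=1,i=5
  .##.#|#  b13=1 t=0,i=1
  .##..|#  b12=1 t=1,i=1
  .#.##|#  b11=1 t=4,i=12
  .#.#.|#  b10=1 t=0,i=11
  .#..#|.  b9=0 t=2,i=16
  .#...|.  b8=0 t=0,i=7
  ..###|.  b7=0 t=1,i=4
  ..##.|#  b6=1 t=0,i=0
  ..#.#|.  b5=0 t=0,i=10
  ..#..|.  b4=0 t=2,i=1
  ...##|.  b3=0 t=0,i=16
  ...#.|.  b2=0 t=0,i=9
  ....#|#  b1=1 t=0,i=15
  .....|.  b0=0 t=3,i=3
  bits 00110101100101011111110001000010 = 899021890

899021890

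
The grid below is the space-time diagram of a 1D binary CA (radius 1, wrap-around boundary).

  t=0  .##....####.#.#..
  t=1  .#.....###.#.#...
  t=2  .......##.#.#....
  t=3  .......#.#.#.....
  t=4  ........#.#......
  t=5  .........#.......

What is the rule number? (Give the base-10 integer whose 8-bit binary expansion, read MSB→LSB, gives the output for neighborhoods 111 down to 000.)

168

  nb ###: next=#  (t=0,i=8, bit7=1)
  nb ##.: next=.  (t=0,i=2, bit6=0)
  nb #.#: next=#  (t=0,i=11, bit5=1)
  nb #..: next=.  (t=0,i=3, bit4=0)
  nb .##: next=#  (t=0,i=1, bit3=1)
  nb .#.: next=.  (t=0,i=12, bit2=0)
  nb ..#: next=.  (t=0,i=0, bit1=0)
  nb ...: next=.  (t=0,i=4, bit0=0)
  bits 10101000 = 168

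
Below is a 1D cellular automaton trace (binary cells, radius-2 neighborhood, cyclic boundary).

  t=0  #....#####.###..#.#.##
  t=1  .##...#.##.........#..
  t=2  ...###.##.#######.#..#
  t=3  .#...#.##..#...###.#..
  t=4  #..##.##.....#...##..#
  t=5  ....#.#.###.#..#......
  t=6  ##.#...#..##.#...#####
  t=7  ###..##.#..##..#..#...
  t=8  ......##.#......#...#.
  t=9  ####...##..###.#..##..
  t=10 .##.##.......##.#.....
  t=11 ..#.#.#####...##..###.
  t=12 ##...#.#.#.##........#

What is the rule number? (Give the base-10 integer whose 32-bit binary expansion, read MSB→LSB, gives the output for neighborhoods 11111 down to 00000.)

  ##### -> .   bit 31 = 0  t=0,i=7
  ####. -> #   bit 30 = 1  t=0,i=8
  ###.# -> #   bit 29 = 1  t=0,i=9
  ###.. -> .   bit 28 = 0  t=0,i=0
  ##.## -> .   bit 27 = 0  t=0,i=10
  ##.#. -> #   bit 26 = 1  t=2,i=17
  ##..# -> .   bit 25 = 0  t=0,i=14
  ##... -> #   bit 24 = 1  t=0,i=1
  #.### -> .   bit 23 = 0  t=0,i=11
  #.##. -> #   bit 22 = 1  t=1,i=8
  #.#.# -> .   bit 21 = 0  t=0,i=18
  #.#.. -> .   bit 20 = 0  t=2,i=18
  #..## -> .   bit 19 = 0  t=4,i=2
  #..#. -> .   bit 18 = 0  t=0,i=15
  #...# -> #   bit 17 = 1  t=1,i=4
  #.... -> #   bit 16 = 1  t=0,i=2
  .#### -> #   bit 15 = 1  t=0,i=6
  .###. -> .   bit 14 = 0  t=0,i=12
  .##.# -> #   bit 13 = 1  t=2,i=8
  .##.. -> .   bit 12 = 0  t=1,i=2
  .#.## -> #   bit 11 = 1  t=0,i=19
  .#.#. -> .   bit 10 = 0  t=0,i=17
  .#..# -> #   bit 9 = 1  t=2,i=19
  .#... -> .   bit 8 = 0  t=1,i=20
  ..### -> .   bit 7 = 0  t=0,i=5
  ..##. -> .   bit 6 = 0  t=1,i=1
  ..#.# -> .   bit 5 = 0  t=0,i=16
  ..#.. -> .   bit 4 = 0  t=1,i=19
  ...## -> .   bit 3 = 0  t=0,i=4
  ...#. -> #   bit 2 = 1  t=1,i=5
  ....# -> .   bit 1 = 0  t=0,i=3
  ..... -> #   bit 0 = 1  t=1,i=12
  bits 01100101010000111010101000000101 = 1698933253

1698933253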